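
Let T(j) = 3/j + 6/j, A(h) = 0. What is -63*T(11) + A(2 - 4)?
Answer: -567/11 ≈ -51.545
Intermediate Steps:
T(j) = 9/j
-63*T(11) + A(2 - 4) = -567/11 + 0 = -567/11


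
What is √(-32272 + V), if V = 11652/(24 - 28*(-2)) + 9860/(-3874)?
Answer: I*√12054661869315/19370 ≈ 179.25*I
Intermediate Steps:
V = 5543881/38740 (V = 11652/(24 + 56) + 9860*(-1/3874) = 11652/80 - 4930/1937 = 11652*(1/80) - 4930/1937 = 2913/20 - 4930/1937 = 5543881/38740 ≈ 143.10)
√(-32272 + V) = √(-32272 + 5543881/38740) = √(-1244673399/38740) = I*√12054661869315/19370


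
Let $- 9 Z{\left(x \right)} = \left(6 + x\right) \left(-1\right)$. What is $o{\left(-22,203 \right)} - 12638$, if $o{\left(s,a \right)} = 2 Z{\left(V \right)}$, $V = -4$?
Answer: $- \frac{113738}{9} \approx -12638.0$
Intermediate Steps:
$Z{\left(x \right)} = \frac{2}{3} + \frac{x}{9}$ ($Z{\left(x \right)} = - \frac{\left(6 + x\right) \left(-1\right)}{9} = - \frac{-6 - x}{9} = \frac{2}{3} + \frac{x}{9}$)
$o{\left(s,a \right)} = \frac{4}{9}$ ($o{\left(s,a \right)} = 2 \left(\frac{2}{3} + \frac{1}{9} \left(-4\right)\right) = 2 \left(\frac{2}{3} - \frac{4}{9}\right) = 2 \cdot \frac{2}{9} = \frac{4}{9}$)
$o{\left(-22,203 \right)} - 12638 = \frac{4}{9} - 12638 = - \frac{113738}{9}$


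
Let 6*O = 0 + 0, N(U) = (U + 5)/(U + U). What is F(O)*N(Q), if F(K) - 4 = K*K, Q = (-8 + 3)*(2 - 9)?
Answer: 16/7 ≈ 2.2857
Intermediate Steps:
Q = 35 (Q = -5*(-7) = 35)
N(U) = (5 + U)/(2*U) (N(U) = (5 + U)/((2*U)) = (5 + U)*(1/(2*U)) = (5 + U)/(2*U))
O = 0 (O = (0 + 0)/6 = (1/6)*0 = 0)
F(K) = 4 + K**2 (F(K) = 4 + K*K = 4 + K**2)
F(O)*N(Q) = (4 + 0**2)*((1/2)*(5 + 35)/35) = (4 + 0)*((1/2)*(1/35)*40) = 4*(4/7) = 16/7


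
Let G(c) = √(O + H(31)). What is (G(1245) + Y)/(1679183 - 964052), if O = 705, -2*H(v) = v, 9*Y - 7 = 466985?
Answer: 17296/238377 + √2758/1430262 ≈ 0.072594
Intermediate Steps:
Y = 51888 (Y = 7/9 + (⅑)*466985 = 7/9 + 466985/9 = 51888)
H(v) = -v/2
G(c) = √2758/2 (G(c) = √(705 - ½*31) = √(705 - 31/2) = √(1379/2) = √2758/2)
(G(1245) + Y)/(1679183 - 964052) = (√2758/2 + 51888)/(1679183 - 964052) = (51888 + √2758/2)/715131 = (51888 + √2758/2)*(1/715131) = 17296/238377 + √2758/1430262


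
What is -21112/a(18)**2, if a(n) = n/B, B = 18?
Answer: -21112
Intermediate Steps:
a(n) = n/18
-21112/a(18)**2 = -21112/1**2 = -21112/(1**2) = -21112/1 = -21112*1 = -21112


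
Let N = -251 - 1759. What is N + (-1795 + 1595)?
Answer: -2210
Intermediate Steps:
N = -2010
N + (-1795 + 1595) = -2010 + (-1795 + 1595) = -2010 - 200 = -2210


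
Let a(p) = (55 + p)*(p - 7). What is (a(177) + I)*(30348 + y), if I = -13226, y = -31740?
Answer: -36489888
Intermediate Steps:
a(p) = (-7 + p)*(55 + p) (a(p) = (55 + p)*(-7 + p) = (-7 + p)*(55 + p))
(a(177) + I)*(30348 + y) = ((-385 + 177² + 48*177) - 13226)*(30348 - 31740) = ((-385 + 31329 + 8496) - 13226)*(-1392) = (39440 - 13226)*(-1392) = 26214*(-1392) = -36489888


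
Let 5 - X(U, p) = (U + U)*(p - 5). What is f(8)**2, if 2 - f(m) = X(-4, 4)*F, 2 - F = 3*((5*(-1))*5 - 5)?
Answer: 77284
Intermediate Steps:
X(U, p) = 5 - 2*U*(-5 + p) (X(U, p) = 5 - (U + U)*(p - 5) = 5 - 2*U*(-5 + p))
F = 92 (F = 2 - 3*((5*(-1))*5 - 5) = 2 - 3*(-5*5 - 5) = 2 - 3*(-25 - 5) = 2 - 3*(-30) = 2 - 1*(-90) = 2 + 90 = 92)
f(m) = 278 (f(m) = 2 - (5 + 10*(-4) - 2*(-4)*4)*92 = 2 - (5 - 40 + 32)*92 = 2 - (-3)*92 = 2 - 1*(-276) = 2 + 276 = 278)
f(8)**2 = 278**2 = 77284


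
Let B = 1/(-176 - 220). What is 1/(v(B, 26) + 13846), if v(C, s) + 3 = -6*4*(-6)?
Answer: 1/13987 ≈ 7.1495e-5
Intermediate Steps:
B = -1/396 (B = 1/(-396) = -1/396 ≈ -0.0025253)
v(C, s) = 141 (v(C, s) = -3 - 6*4*(-6) = -3 - 24*(-6) = -3 + 144 = 141)
1/(v(B, 26) + 13846) = 1/(141 + 13846) = 1/13987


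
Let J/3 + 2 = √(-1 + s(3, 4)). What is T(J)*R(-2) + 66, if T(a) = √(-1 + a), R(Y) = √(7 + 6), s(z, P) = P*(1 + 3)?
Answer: 66 + √(-91 + 39*√15) ≈ 73.749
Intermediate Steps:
s(z, P) = 4*P (s(z, P) = P*4 = 4*P)
R(Y) = √13
J = -6 + 3*√15 (J = -6 + 3*√(-1 + 4*4) = -6 + 3*√(-1 + 16) = -6 + 3*√15 ≈ 5.6189)
T(J)*R(-2) + 66 = √(-1 + (-6 + 3*√15))*√13 + 66 = √(-7 + 3*√15)*√13 + 66 = √13*√(-7 + 3*√15) + 66 = 66 + √13*√(-7 + 3*√15)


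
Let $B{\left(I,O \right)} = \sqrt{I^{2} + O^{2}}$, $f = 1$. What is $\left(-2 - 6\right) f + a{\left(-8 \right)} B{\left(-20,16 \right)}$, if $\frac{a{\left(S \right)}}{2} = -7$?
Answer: $-8 - 56 \sqrt{41} \approx -366.58$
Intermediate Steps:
$a{\left(S \right)} = -14$ ($a{\left(S \right)} = 2 \left(-7\right) = -14$)
$\left(-2 - 6\right) f + a{\left(-8 \right)} B{\left(-20,16 \right)} = \left(-2 - 6\right) 1 - 14 \sqrt{\left(-20\right)^{2} + 16^{2}} = \left(-8\right) 1 - 14 \sqrt{400 + 256} = -8 - 14 \sqrt{656} = -8 - 14 \cdot 4 \sqrt{41} = -8 - 56 \sqrt{41}$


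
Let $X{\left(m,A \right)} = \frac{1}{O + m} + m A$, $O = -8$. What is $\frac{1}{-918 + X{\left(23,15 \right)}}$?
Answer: $- \frac{15}{8594} \approx -0.0017454$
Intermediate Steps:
$X{\left(m,A \right)} = \frac{1}{-8 + m} + A m$ ($X{\left(m,A \right)} = \frac{1}{-8 + m} + m A = \frac{1}{-8 + m} + A m$)
$\frac{1}{-918 + X{\left(23,15 \right)}} = \frac{1}{-918 + \frac{1 + 15 \cdot 23^{2} - 120 \cdot 23}{-8 + 23}} = \frac{1}{-918 + \frac{1 + 15 \cdot 529 - 2760}{15}} = \frac{1}{-918 + \frac{1 + 7935 - 2760}{15}} = \frac{1}{-918 + \frac{1}{15} \cdot 5176} = \frac{1}{-918 + \frac{5176}{15}} = \frac{1}{- \frac{8594}{15}} = - \frac{15}{8594}$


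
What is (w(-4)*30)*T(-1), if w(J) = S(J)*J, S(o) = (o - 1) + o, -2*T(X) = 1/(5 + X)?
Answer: -135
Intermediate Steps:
T(X) = -1/(2*(5 + X))
S(o) = -1 + 2*o (S(o) = (-1 + o) + o = -1 + 2*o)
w(J) = J*(-1 + 2*J) (w(J) = (-1 + 2*J)*J = J*(-1 + 2*J))
(w(-4)*30)*T(-1) = (-4*(-1 + 2*(-4))*30)*(-1/(10 + 2*(-1))) = (-4*(-1 - 8)*30)*(-1/(10 - 2)) = (-4*(-9)*30)*(-1/8) = (36*30)*(-1*1/8) = 1080*(-1/8) = -135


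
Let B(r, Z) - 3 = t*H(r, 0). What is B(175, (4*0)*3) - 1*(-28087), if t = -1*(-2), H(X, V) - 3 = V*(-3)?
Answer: 28096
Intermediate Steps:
H(X, V) = 3 - 3*V (H(X, V) = 3 + V*(-3) = 3 - 3*V)
t = 2
B(r, Z) = 9 (B(r, Z) = 3 + 2*(3 - 3*0) = 3 + 2*(3 + 0) = 3 + 2*3 = 3 + 6 = 9)
B(175, (4*0)*3) - 1*(-28087) = 9 - 1*(-28087) = 9 + 28087 = 28096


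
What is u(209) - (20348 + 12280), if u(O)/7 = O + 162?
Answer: -30031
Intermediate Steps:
u(O) = 1134 + 7*O (u(O) = 7*(O + 162) = 7*(162 + O) = 1134 + 7*O)
u(209) - (20348 + 12280) = (1134 + 7*209) - (20348 + 12280) = (1134 + 1463) - 1*32628 = 2597 - 32628 = -30031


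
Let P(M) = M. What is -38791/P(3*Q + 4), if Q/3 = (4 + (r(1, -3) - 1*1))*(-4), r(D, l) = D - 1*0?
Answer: 38791/140 ≈ 277.08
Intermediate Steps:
r(D, l) = D (r(D, l) = D + 0 = D)
Q = -48 (Q = 3*((4 + (1 - 1*1))*(-4)) = 3*((4 + (1 - 1))*(-4)) = 3*((4 + 0)*(-4)) = 3*(4*(-4)) = 3*(-16) = -48)
-38791/P(3*Q + 4) = -38791/(3*(-48) + 4) = -38791/(-144 + 4) = -38791/(-140) = -38791*(-1/140) = 38791/140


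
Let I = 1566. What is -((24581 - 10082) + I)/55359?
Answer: -1785/6151 ≈ -0.29020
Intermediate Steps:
-((24581 - 10082) + I)/55359 = -((24581 - 10082) + 1566)/55359 = -(14499 + 1566)/55359 = -16065/55359 = -1*1785/6151 = -1785/6151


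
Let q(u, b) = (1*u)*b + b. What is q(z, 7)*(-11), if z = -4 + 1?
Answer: 154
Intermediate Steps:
z = -3
q(u, b) = b + b*u (q(u, b) = u*b + b = b*u + b = b + b*u)
q(z, 7)*(-11) = (7*(1 - 3))*(-11) = (7*(-2))*(-11) = -14*(-11) = 154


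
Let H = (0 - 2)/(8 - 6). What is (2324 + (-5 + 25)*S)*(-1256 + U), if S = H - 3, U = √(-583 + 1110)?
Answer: -2818464 + 2244*√527 ≈ -2.7669e+6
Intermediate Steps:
U = √527 ≈ 22.956
H = -1 (H = -2/2 = -2*½ = -1)
S = -4 (S = -1 - 3 = -4)
(2324 + (-5 + 25)*S)*(-1256 + U) = (2324 + (-5 + 25)*(-4))*(-1256 + √527) = (2324 + 20*(-4))*(-1256 + √527) = (2324 - 80)*(-1256 + √527) = 2244*(-1256 + √527) = -2818464 + 2244*√527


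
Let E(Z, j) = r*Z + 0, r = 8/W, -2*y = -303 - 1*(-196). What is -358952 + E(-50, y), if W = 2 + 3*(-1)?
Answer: -358552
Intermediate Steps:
W = -1 (W = 2 - 3 = -1)
y = 107/2 (y = -(-303 - 1*(-196))/2 = -(-303 + 196)/2 = -½*(-107) = 107/2 ≈ 53.500)
r = -8 (r = 8/(-1) = 8*(-1) = -8)
E(Z, j) = -8*Z (E(Z, j) = -8*Z + 0 = -8*Z)
-358952 + E(-50, y) = -358952 - 8*(-50) = -358952 + 400 = -358552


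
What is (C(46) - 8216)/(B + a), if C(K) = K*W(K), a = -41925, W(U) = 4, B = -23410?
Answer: 8032/65335 ≈ 0.12294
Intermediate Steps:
C(K) = 4*K (C(K) = K*4 = 4*K)
(C(46) - 8216)/(B + a) = (4*46 - 8216)/(-23410 - 41925) = (184 - 8216)/(-65335) = -8032*(-1/65335) = 8032/65335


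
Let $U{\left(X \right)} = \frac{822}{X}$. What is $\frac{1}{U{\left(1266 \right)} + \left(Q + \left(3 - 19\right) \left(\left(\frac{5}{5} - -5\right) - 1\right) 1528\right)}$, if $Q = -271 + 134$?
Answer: $- \frac{211}{25821410} \approx -8.1715 \cdot 10^{-6}$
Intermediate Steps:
$Q = -137$
$\frac{1}{U{\left(1266 \right)} + \left(Q + \left(3 - 19\right) \left(\left(\frac{5}{5} - -5\right) - 1\right) 1528\right)} = \frac{1}{\frac{822}{1266} + \left(-137 + \left(3 - 19\right) \left(\left(\frac{5}{5} - -5\right) - 1\right) 1528\right)} = \frac{1}{822 \cdot \frac{1}{1266} + \left(-137 + - 16 \left(\left(5 \cdot \frac{1}{5} + 5\right) - 1\right) 1528\right)} = \frac{1}{\frac{137}{211} + \left(-137 + - 16 \left(\left(1 + 5\right) - 1\right) 1528\right)} = \frac{1}{\frac{137}{211} + \left(-137 + - 16 \left(6 - 1\right) 1528\right)} = \frac{1}{\frac{137}{211} + \left(-137 + \left(-16\right) 5 \cdot 1528\right)} = \frac{1}{\frac{137}{211} - 122377} = \frac{1}{- \frac{25821410}{211}} = - \frac{211}{25821410}$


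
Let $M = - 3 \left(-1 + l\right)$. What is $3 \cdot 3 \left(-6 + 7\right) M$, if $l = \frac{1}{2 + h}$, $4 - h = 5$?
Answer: $0$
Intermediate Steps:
$h = -1$ ($h = 4 - 5 = -1$)
$l = 1$ ($l = \frac{1}{2 - 1} = 1^{-1} = 1$)
$M = 0$ ($M = - 3 \left(-1 + 1\right) = \left(-3\right) 0 = 0$)
$3 \cdot 3 \left(-6 + 7\right) M = 3 \cdot 3 \left(-6 + 7\right) 0 = 3 \cdot 3 \cdot 1 \cdot 0 = 3 \cdot 3 \cdot 0 = 9 \cdot 0 = 0$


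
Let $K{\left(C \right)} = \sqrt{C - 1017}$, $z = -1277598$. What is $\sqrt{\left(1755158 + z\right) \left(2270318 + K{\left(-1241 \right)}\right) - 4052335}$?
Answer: $\sqrt{1084209011745 + 477560 i \sqrt{2258}} \approx 1.0413 \cdot 10^{6} + 1.0 \cdot 10^{1} i$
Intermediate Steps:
$K{\left(C \right)} = \sqrt{-1017 + C}$
$\sqrt{\left(1755158 + z\right) \left(2270318 + K{\left(-1241 \right)}\right) - 4052335} = \sqrt{\left(1755158 - 1277598\right) \left(2270318 + \sqrt{-1017 - 1241}\right) - 4052335} = \sqrt{477560 \left(2270318 + \sqrt{-2258}\right) - 4052335} = \sqrt{477560 \left(2270318 + i \sqrt{2258}\right) - 4052335} = \sqrt{\left(1084213064080 + 477560 i \sqrt{2258}\right) - 4052335} = \sqrt{1084209011745 + 477560 i \sqrt{2258}}$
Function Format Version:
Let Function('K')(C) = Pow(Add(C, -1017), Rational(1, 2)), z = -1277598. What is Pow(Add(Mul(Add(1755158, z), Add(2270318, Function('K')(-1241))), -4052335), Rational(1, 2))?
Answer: Pow(Add(1084209011745, Mul(477560, I, Pow(2258, Rational(1, 2)))), Rational(1, 2)) ≈ Add(1.0413e+6, Mul(1.e+1, I))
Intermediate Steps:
Function('K')(C) = Pow(Add(-1017, C), Rational(1, 2))
Pow(Add(Mul(Add(1755158, z), Add(2270318, Function('K')(-1241))), -4052335), Rational(1, 2)) = Pow(Add(Mul(Add(1755158, -1277598), Add(2270318, Pow(Add(-1017, -1241), Rational(1, 2)))), -4052335), Rational(1, 2)) = Pow(Add(Mul(477560, Add(2270318, Pow(-2258, Rational(1, 2)))), -4052335), Rational(1, 2)) = Pow(Add(Mul(477560, Add(2270318, Mul(I, Pow(2258, Rational(1, 2))))), -4052335), Rational(1, 2)) = Pow(Add(Add(1084213064080, Mul(477560, I, Pow(2258, Rational(1, 2)))), -4052335), Rational(1, 2)) = Pow(Add(1084209011745, Mul(477560, I, Pow(2258, Rational(1, 2)))), Rational(1, 2))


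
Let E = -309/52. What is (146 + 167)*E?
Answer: -96717/52 ≈ -1859.9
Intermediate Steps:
E = -309/52 (E = -309*1/52 = -309/52 ≈ -5.9423)
(146 + 167)*E = (146 + 167)*(-309/52) = 313*(-309/52) = -96717/52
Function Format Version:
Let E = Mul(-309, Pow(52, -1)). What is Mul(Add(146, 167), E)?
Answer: Rational(-96717, 52) ≈ -1859.9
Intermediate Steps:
E = Rational(-309, 52) (E = Mul(-309, Rational(1, 52)) = Rational(-309, 52) ≈ -5.9423)
Mul(Add(146, 167), E) = Mul(Add(146, 167), Rational(-309, 52)) = Mul(313, Rational(-309, 52)) = Rational(-96717, 52)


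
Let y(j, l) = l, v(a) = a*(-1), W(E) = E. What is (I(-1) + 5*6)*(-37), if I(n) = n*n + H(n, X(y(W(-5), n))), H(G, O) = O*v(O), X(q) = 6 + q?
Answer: -222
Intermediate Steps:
v(a) = -a
H(G, O) = -O² (H(G, O) = O*(-O) = -O²)
I(n) = n² - (6 + n)² (I(n) = n*n - (6 + n)² = n² - (6 + n)²)
(I(-1) + 5*6)*(-37) = ((-36 - 12*(-1)) + 5*6)*(-37) = ((-36 + 12) + 30)*(-37) = (-24 + 30)*(-37) = 6*(-37) = -222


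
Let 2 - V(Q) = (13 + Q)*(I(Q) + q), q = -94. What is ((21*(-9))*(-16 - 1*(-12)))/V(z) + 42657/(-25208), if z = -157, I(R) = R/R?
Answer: -295117239/168767560 ≈ -1.7487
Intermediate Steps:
I(R) = 1
V(Q) = 1211 + 93*Q (V(Q) = 2 - (13 + Q)*(1 - 94) = 2 - (13 + Q)*(-93) = 2 - (-1209 - 93*Q) = 2 + (1209 + 93*Q) = 1211 + 93*Q)
((21*(-9))*(-16 - 1*(-12)))/V(z) + 42657/(-25208) = ((21*(-9))*(-16 - 1*(-12)))/(1211 + 93*(-157)) + 42657/(-25208) = (-189*(-16 + 12))/(1211 - 14601) + 42657*(-1/25208) = -189*(-4)/(-13390) - 42657/25208 = 756*(-1/13390) - 42657/25208 = -378/6695 - 42657/25208 = -295117239/168767560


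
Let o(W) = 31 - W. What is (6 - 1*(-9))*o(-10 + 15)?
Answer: 390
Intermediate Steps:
(6 - 1*(-9))*o(-10 + 15) = (6 - 1*(-9))*(31 - (-10 + 15)) = (6 + 9)*(31 - 1*5) = 15*(31 - 5) = 15*26 = 390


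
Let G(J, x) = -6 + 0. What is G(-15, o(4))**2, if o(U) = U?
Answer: 36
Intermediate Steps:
G(J, x) = -6
G(-15, o(4))**2 = (-6)**2 = 36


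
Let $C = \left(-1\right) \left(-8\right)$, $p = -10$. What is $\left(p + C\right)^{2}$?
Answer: $4$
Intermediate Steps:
$C = 8$
$\left(p + C\right)^{2} = \left(-10 + 8\right)^{2} = \left(-2\right)^{2} = 4$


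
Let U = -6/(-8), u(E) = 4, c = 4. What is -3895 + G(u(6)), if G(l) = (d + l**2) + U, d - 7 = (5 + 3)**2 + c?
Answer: -15213/4 ≈ -3803.3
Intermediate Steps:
d = 75 (d = 7 + ((5 + 3)**2 + 4) = 7 + (8**2 + 4) = 7 + (64 + 4) = 7 + 68 = 75)
U = 3/4 (U = -6*(-1/8) = 3/4 ≈ 0.75000)
G(l) = 303/4 + l**2 (G(l) = (75 + l**2) + 3/4 = 303/4 + l**2)
-3895 + G(u(6)) = -3895 + (303/4 + 4**2) = -3895 + (303/4 + 16) = -3895 + 367/4 = -15213/4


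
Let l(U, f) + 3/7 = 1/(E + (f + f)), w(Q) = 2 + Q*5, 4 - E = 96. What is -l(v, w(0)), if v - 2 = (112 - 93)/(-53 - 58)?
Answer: 271/616 ≈ 0.43994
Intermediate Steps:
E = -92 (E = 4 - 1*96 = 4 - 96 = -92)
v = 203/111 (v = 2 + (112 - 93)/(-53 - 58) = 2 + 19/(-111) = 2 + 19*(-1/111) = 2 - 19/111 = 203/111 ≈ 1.8288)
w(Q) = 2 + 5*Q
l(U, f) = -3/7 + 1/(-92 + 2*f) (l(U, f) = -3/7 + 1/(-92 + (f + f)) = -3/7 + 1/(-92 + 2*f))
-l(v, w(0)) = -(283 - 6*(2 + 5*0))/(14*(-46 + (2 + 5*0))) = -(283 - 6*(2 + 0))/(14*(-46 + (2 + 0))) = -(283 - 6*2)/(14*(-46 + 2)) = -(283 - 12)/(14*(-44)) = -(-1)*271/(14*44) = -1*(-271/616) = 271/616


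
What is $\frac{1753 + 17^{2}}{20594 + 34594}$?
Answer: $\frac{1021}{27594} \approx 0.037001$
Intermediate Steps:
$\frac{1753 + 17^{2}}{20594 + 34594} = \frac{1753 + 289}{55188} = 2042 \cdot \frac{1}{55188} = \frac{1021}{27594}$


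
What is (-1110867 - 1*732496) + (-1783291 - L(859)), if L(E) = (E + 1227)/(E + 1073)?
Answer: -500478401/138 ≈ -3.6267e+6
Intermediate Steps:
L(E) = (1227 + E)/(1073 + E)
(-1110867 - 1*732496) + (-1783291 - L(859)) = (-1110867 - 1*732496) + (-1783291 - (1227 + 859)/(1073 + 859)) = (-1110867 - 732496) + (-1783291 - 2086/1932) = -1843363 + (-1783291 - 2086/1932) = -1843363 + (-1783291 - 1*149/138) = -1843363 + (-1783291 - 149/138) = -1843363 - 246094307/138 = -500478401/138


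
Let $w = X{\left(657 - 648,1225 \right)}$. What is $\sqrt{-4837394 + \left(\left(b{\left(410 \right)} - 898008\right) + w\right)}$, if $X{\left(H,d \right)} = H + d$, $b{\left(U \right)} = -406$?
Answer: $i \sqrt{5734574} \approx 2394.7 i$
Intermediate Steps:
$w = 1234$ ($w = \left(657 - 648\right) + 1225 = 9 + 1225 = 1234$)
$\sqrt{-4837394 + \left(\left(b{\left(410 \right)} - 898008\right) + w\right)} = \sqrt{-4837394 + \left(\left(-406 - 898008\right) + 1234\right)} = \sqrt{-4837394 + \left(-898414 + 1234\right)} = \sqrt{-4837394 - 897180} = \sqrt{-5734574} = i \sqrt{5734574}$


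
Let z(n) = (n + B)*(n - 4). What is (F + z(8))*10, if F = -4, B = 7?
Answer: 560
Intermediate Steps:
z(n) = (-4 + n)*(7 + n) (z(n) = (n + 7)*(n - 4) = (7 + n)*(-4 + n) = (-4 + n)*(7 + n))
(F + z(8))*10 = (-4 + (-28 + 8² + 3*8))*10 = (-4 + (-28 + 64 + 24))*10 = (-4 + 60)*10 = 56*10 = 560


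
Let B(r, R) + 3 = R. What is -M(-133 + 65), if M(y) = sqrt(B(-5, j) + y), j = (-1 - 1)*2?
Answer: -5*I*sqrt(3) ≈ -8.6602*I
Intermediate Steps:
j = -4 (j = -2*2 = -4)
B(r, R) = -3 + R
M(y) = sqrt(-7 + y) (M(y) = sqrt((-3 - 4) + y) = sqrt(-7 + y))
-M(-133 + 65) = -sqrt(-7 + (-133 + 65)) = -sqrt(-7 - 68) = -sqrt(-75) = -5*I*sqrt(3)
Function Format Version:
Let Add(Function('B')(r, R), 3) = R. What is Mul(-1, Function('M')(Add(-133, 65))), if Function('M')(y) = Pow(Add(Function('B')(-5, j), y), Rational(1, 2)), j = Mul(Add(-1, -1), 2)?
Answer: Mul(-5, I, Pow(3, Rational(1, 2))) ≈ Mul(-8.6602, I)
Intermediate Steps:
j = -4 (j = Mul(-2, 2) = -4)
Function('B')(r, R) = Add(-3, R)
Function('M')(y) = Pow(Add(-7, y), Rational(1, 2)) (Function('M')(y) = Pow(Add(Add(-3, -4), y), Rational(1, 2)) = Pow(Add(-7, y), Rational(1, 2)))
Mul(-1, Function('M')(Add(-133, 65))) = Mul(-1, Pow(Add(-7, Add(-133, 65)), Rational(1, 2))) = Mul(-1, Pow(Add(-7, -68), Rational(1, 2))) = Mul(-1, Pow(-75, Rational(1, 2))) = Mul(-1, Mul(5, I, Pow(3, Rational(1, 2)))) = Mul(-5, I, Pow(3, Rational(1, 2)))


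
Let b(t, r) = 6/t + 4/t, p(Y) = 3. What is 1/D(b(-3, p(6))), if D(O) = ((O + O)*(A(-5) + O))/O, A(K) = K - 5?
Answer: -3/80 ≈ -0.037500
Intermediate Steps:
A(K) = -5 + K
b(t, r) = 10/t
D(O) = -20 + 2*O (D(O) = ((O + O)*((-5 - 5) + O))/O = ((2*O)*(-10 + O))/O = (2*O*(-10 + O))/O = -20 + 2*O)
1/D(b(-3, p(6))) = 1/(-20 + 2*(10/(-3))) = 1/(-20 + 2*(10*(-⅓))) = 1/(-20 + 2*(-10/3)) = 1/(-20 - 20/3) = 1/(-80/3) = -3/80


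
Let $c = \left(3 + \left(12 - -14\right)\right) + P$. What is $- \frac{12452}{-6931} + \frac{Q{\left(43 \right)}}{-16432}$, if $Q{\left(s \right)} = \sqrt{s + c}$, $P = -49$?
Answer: $\frac{12452}{6931} - \frac{\sqrt{23}}{16432} \approx 1.7963$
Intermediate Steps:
$c = -20$ ($c = \left(3 + \left(12 - -14\right)\right) - 49 = \left(3 + \left(12 + 14\right)\right) - 49 = \left(3 + 26\right) - 49 = 29 - 49 = -20$)
$Q{\left(s \right)} = \sqrt{-20 + s}$ ($Q{\left(s \right)} = \sqrt{s - 20} = \sqrt{-20 + s}$)
$- \frac{12452}{-6931} + \frac{Q{\left(43 \right)}}{-16432} = - \frac{12452}{-6931} + \frac{\sqrt{-20 + 43}}{-16432} = \left(-12452\right) \left(- \frac{1}{6931}\right) + \sqrt{23} \left(- \frac{1}{16432}\right) = \frac{12452}{6931} - \frac{\sqrt{23}}{16432}$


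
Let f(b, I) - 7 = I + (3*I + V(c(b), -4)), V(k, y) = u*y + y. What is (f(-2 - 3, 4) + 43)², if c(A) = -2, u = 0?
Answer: 3844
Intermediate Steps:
V(k, y) = y (V(k, y) = 0*y + y = 0 + y = y)
f(b, I) = 3 + 4*I (f(b, I) = 7 + (I + (3*I - 4)) = 7 + (I + (-4 + 3*I)) = 7 + (-4 + 4*I) = 3 + 4*I)
(f(-2 - 3, 4) + 43)² = ((3 + 4*4) + 43)² = ((3 + 16) + 43)² = (19 + 43)² = 62² = 3844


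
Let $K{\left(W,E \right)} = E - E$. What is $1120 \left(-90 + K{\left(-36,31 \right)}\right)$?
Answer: $-100800$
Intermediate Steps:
$K{\left(W,E \right)} = 0$
$1120 \left(-90 + K{\left(-36,31 \right)}\right) = 1120 \left(-90 + 0\right) = 1120 \left(-90\right) = -100800$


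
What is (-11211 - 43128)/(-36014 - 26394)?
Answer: 54339/62408 ≈ 0.87071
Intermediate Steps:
(-11211 - 43128)/(-36014 - 26394) = -54339/(-62408) = -54339*(-1/62408) = 54339/62408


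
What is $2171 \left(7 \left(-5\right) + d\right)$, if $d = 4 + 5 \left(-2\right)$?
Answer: $-89011$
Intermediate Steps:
$d = -6$ ($d = 4 - 10 = -6$)
$2171 \left(7 \left(-5\right) + d\right) = 2171 \left(7 \left(-5\right) - 6\right) = 2171 \left(-35 - 6\right) = 2171 \left(-41\right) = -89011$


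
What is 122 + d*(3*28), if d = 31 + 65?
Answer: 8186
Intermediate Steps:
d = 96
122 + d*(3*28) = 122 + 96*(3*28) = 122 + 96*84 = 122 + 8064 = 8186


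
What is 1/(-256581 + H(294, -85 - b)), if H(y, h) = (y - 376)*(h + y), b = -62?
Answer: -1/278803 ≈ -3.5868e-6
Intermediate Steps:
H(y, h) = (-376 + y)*(h + y)
1/(-256581 + H(294, -85 - b)) = 1/(-256581 + (294² - 376*(-85 - 1*(-62)) - 376*294 + (-85 - 1*(-62))*294)) = 1/(-256581 + (86436 - 376*(-85 + 62) - 110544 + (-85 + 62)*294)) = 1/(-256581 + (86436 - 376*(-23) - 110544 - 23*294)) = 1/(-256581 + (86436 + 8648 - 110544 - 6762)) = 1/(-256581 - 22222) = 1/(-278803) = -1/278803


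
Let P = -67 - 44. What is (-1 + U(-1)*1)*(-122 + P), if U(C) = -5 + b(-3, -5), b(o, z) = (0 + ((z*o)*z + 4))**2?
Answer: -1173155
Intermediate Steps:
P = -111
b(o, z) = (4 + o*z**2)**2 (b(o, z) = (0 + ((o*z)*z + 4))**2 = (0 + (o*z**2 + 4))**2 = (0 + (4 + o*z**2))**2 = (4 + o*z**2)**2)
U(C) = 5036 (U(C) = -5 + (4 - 3*(-5)**2)**2 = -5 + (4 - 3*25)**2 = -5 + (4 - 75)**2 = -5 + (-71)**2 = -5 + 5041 = 5036)
(-1 + U(-1)*1)*(-122 + P) = (-1 + 5036*1)*(-122 - 111) = (-1 + 5036)*(-233) = 5035*(-233) = -1173155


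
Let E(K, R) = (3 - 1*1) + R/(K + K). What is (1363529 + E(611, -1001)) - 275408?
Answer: 102283485/94 ≈ 1.0881e+6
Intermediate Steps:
E(K, R) = 2 + R/(2*K) (E(K, R) = (3 - 1) + R/((2*K)) = 2 + (1/(2*K))*R = 2 + R/(2*K))
(1363529 + E(611, -1001)) - 275408 = (1363529 + (2 + (½)*(-1001)/611)) - 275408 = (1363529 + (2 + (½)*(-1001)*(1/611))) - 275408 = (1363529 + (2 - 77/94)) - 275408 = (1363529 + 111/94) - 275408 = 128171837/94 - 275408 = 102283485/94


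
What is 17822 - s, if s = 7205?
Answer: 10617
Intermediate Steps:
17822 - s = 17822 - 1*7205 = 17822 - 7205 = 10617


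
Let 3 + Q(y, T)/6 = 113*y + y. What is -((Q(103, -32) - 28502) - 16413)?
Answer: -25519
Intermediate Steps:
Q(y, T) = -18 + 684*y (Q(y, T) = -18 + 6*(113*y + y) = -18 + 6*(114*y) = -18 + 684*y)
-((Q(103, -32) - 28502) - 16413) = -(((-18 + 684*103) - 28502) - 16413) = -(((-18 + 70452) - 28502) - 16413) = -((70434 - 28502) - 16413) = -(41932 - 16413) = -1*25519 = -25519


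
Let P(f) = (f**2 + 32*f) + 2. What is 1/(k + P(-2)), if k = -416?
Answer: -1/474 ≈ -0.0021097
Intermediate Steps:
P(f) = 2 + f**2 + 32*f
1/(k + P(-2)) = 1/(-416 + (2 + (-2)**2 + 32*(-2))) = 1/(-416 + (2 + 4 - 64)) = 1/(-416 - 58) = 1/(-474) = -1/474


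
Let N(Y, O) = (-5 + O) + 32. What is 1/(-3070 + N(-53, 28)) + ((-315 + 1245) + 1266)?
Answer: 6620939/3015 ≈ 2196.0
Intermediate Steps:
N(Y, O) = 27 + O
1/(-3070 + N(-53, 28)) + ((-315 + 1245) + 1266) = 1/(-3070 + (27 + 28)) + ((-315 + 1245) + 1266) = 1/(-3070 + 55) + (930 + 1266) = 1/(-3015) + 2196 = -1/3015 + 2196 = 6620939/3015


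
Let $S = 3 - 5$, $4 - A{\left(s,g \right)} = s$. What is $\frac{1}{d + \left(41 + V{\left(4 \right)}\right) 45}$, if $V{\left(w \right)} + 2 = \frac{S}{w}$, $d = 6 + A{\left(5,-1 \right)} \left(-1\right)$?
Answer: $\frac{2}{3479} \approx 0.00057488$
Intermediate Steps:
$A{\left(s,g \right)} = 4 - s$
$S = -2$
$d = 7$ ($d = 6 + \left(4 - 5\right) \left(-1\right) = 6 - -1 = 6 + 1 = 7$)
$V{\left(w \right)} = -2 - \frac{2}{w}$
$\frac{1}{d + \left(41 + V{\left(4 \right)}\right) 45} = \frac{1}{7 + \left(41 - \left(2 + \frac{2}{4}\right)\right) 45} = \frac{1}{7 + \left(41 - \frac{5}{2}\right) 45} = \frac{1}{7 + \frac{77}{2} \cdot 45} = \frac{1}{7 + \frac{3465}{2}} = \frac{1}{\frac{3479}{2}} = \frac{2}{3479}$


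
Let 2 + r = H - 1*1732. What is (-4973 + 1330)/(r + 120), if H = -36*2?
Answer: 3643/1686 ≈ 2.1607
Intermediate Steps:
H = -72
r = -1806 (r = -2 + (-72 - 1*1732) = -2 + (-72 - 1732) = -2 - 1804 = -1806)
(-4973 + 1330)/(r + 120) = (-4973 + 1330)/(-1806 + 120) = -3643/(-1686) = -3643*(-1/1686) = 3643/1686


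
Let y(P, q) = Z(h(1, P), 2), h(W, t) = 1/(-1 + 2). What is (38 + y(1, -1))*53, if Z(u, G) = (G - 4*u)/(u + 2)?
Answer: 5936/3 ≈ 1978.7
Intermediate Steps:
h(W, t) = 1 (h(W, t) = 1/1 = 1)
Z(u, G) = (G - 4*u)/(2 + u)
y(P, q) = -⅔ (y(P, q) = (2 - 4*1)/(2 + 1) = (2 - 4)/3 = (⅓)*(-2) = -⅔)
(38 + y(1, -1))*53 = (38 - ⅔)*53 = (112/3)*53 = 5936/3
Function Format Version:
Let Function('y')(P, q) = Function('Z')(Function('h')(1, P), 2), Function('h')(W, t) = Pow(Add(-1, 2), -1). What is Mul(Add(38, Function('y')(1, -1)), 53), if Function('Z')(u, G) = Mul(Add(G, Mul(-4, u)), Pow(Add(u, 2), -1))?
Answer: Rational(5936, 3) ≈ 1978.7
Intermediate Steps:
Function('h')(W, t) = 1 (Function('h')(W, t) = Pow(1, -1) = 1)
Function('Z')(u, G) = Mul(Pow(Add(2, u), -1), Add(G, Mul(-4, u))) (Function('Z')(u, G) = Mul(Add(G, Mul(-4, u)), Pow(Add(2, u), -1)) = Mul(Pow(Add(2, u), -1), Add(G, Mul(-4, u))))
Function('y')(P, q) = Rational(-2, 3) (Function('y')(P, q) = Mul(Pow(Add(2, 1), -1), Add(2, Mul(-4, 1))) = Mul(Pow(3, -1), Add(2, -4)) = Mul(Rational(1, 3), -2) = Rational(-2, 3))
Mul(Add(38, Function('y')(1, -1)), 53) = Mul(Add(38, Rational(-2, 3)), 53) = Mul(Rational(112, 3), 53) = Rational(5936, 3)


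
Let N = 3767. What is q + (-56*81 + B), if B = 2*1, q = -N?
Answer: -8301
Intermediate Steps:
q = -3767 (q = -1*3767 = -3767)
B = 2
q + (-56*81 + B) = -3767 + (-56*81 + 2) = -3767 + (-4536 + 2) = -3767 - 4534 = -8301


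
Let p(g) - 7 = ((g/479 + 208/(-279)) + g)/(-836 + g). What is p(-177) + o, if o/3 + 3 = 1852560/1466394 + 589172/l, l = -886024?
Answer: -212710813099667089/7328820437296281702 ≈ -0.029024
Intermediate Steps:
o = -390040812087/54135844894 (o = -9 + 3*(1852560/1466394 + 589172/(-886024)) = -9 + 3*(1852560*(1/1466394) + 589172*(-1/886024)) = -9 + 3*(308760/244399 - 147293/221506) = -9 + 3*(32393930653/54135844894) = -9 + 97181791959/54135844894 = -390040812087/54135844894 ≈ -7.2048)
p(g) = 7 + (-208/279 + 480*g/479)/(-836 + g) (p(g) = 7 + ((g/479 + 208/(-279)) + g)/(-836 + g) = 7 + ((g*(1/479) + 208*(-1/279)) + g)/(-836 + g) = 7 + ((g/479 - 208/279) + g)/(-836 + g) = 7 + ((-208/279 + g/479) + g)/(-836 + g) = 7 + (-208/279 + 480*g/479)/(-836 + g))
p(-177) + o = (-782166764 + 1069407*(-177))/(133641*(-836 - 177)) - 390040812087/54135844894 = (1/133641)*(-782166764 - 189285039)/(-1013) - 390040812087/54135844894 = (1/133641)*(-1/1013)*(-971451803) - 390040812087/54135844894 = 971451803/135378333 - 390040812087/54135844894 = -212710813099667089/7328820437296281702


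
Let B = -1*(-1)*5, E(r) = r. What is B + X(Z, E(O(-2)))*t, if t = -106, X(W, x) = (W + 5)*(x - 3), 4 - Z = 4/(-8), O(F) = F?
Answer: 5040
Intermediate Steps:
Z = 9/2 (Z = 4 - 4/(-8) = 4 - 4*(-1)/8 = 4 - 1*(-1/2) = 4 + 1/2 = 9/2 ≈ 4.5000)
X(W, x) = (-3 + x)*(5 + W) (X(W, x) = (5 + W)*(-3 + x) = (-3 + x)*(5 + W))
B = 5 (B = 1*5 = 5)
B + X(Z, E(O(-2)))*t = 5 + (-15 - 3*9/2 + 5*(-2) + (9/2)*(-2))*(-106) = 5 + (-15 - 27/2 - 10 - 9)*(-106) = 5 - 95/2*(-106) = 5 + 5035 = 5040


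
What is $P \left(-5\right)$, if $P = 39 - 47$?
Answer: $40$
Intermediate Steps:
$P = -8$
$P \left(-5\right) = \left(-8\right) \left(-5\right) = 40$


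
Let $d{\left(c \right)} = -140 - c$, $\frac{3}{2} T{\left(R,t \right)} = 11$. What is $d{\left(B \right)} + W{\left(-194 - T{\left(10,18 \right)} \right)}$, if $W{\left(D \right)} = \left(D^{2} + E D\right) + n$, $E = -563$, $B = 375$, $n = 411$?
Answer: $\frac{1384036}{9} \approx 1.5378 \cdot 10^{5}$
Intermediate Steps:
$T{\left(R,t \right)} = \frac{22}{3}$ ($T{\left(R,t \right)} = \frac{2}{3} \cdot 11 = \frac{22}{3}$)
$W{\left(D \right)} = 411 + D^{2} - 563 D$ ($W{\left(D \right)} = \left(D^{2} - 563 D\right) + 411 = 411 + D^{2} - 563 D$)
$d{\left(B \right)} + W{\left(-194 - T{\left(10,18 \right)} \right)} = \left(-140 - 375\right) + \left(411 + \left(-194 - \frac{22}{3}\right)^{2} - 563 \left(-194 - \frac{22}{3}\right)\right) = -515 + \left(411 + \left(- \frac{604}{3}\right)^{2} - - \frac{340052}{3}\right) = -515 + \left(411 + \frac{364816}{9} + \frac{340052}{3}\right) = -515 + \frac{1388671}{9} = \frac{1384036}{9}$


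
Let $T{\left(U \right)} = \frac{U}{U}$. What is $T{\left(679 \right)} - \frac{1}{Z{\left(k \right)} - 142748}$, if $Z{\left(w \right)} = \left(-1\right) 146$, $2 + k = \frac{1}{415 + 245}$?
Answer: $\frac{142895}{142894} \approx 1.0$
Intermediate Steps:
$T{\left(U \right)} = 1$
$k = - \frac{1319}{660}$ ($k = -2 + \frac{1}{415 + 245} = -2 + \frac{1}{660} = - \frac{1319}{660} \approx -1.9985$)
$Z{\left(w \right)} = -146$
$T{\left(679 \right)} - \frac{1}{Z{\left(k \right)} - 142748} = 1 - \frac{1}{-146 - 142748} = 1 - \frac{1}{-142894} = 1 - - \frac{1}{142894} = 1 + \frac{1}{142894} = \frac{142895}{142894}$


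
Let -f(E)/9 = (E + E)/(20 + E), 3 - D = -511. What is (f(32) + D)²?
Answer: 42745444/169 ≈ 2.5293e+5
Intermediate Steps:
D = 514 (D = 3 - 1*(-511) = 3 + 511 = 514)
f(E) = -18*E/(20 + E) (f(E) = -9*(E + E)/(20 + E) = -9*2*E/(20 + E) = -18*E/(20 + E))
(f(32) + D)² = (-18*32/(20 + 32) + 514)² = (-18*32/52 + 514)² = (-18*32*1/52 + 514)² = (-144/13 + 514)² = (6538/13)² = 42745444/169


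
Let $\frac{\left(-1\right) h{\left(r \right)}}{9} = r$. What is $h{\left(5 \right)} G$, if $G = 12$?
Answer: $-540$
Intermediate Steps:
$h{\left(r \right)} = - 9 r$
$h{\left(5 \right)} G = \left(-9\right) 5 \cdot 12 = \left(-45\right) 12 = -540$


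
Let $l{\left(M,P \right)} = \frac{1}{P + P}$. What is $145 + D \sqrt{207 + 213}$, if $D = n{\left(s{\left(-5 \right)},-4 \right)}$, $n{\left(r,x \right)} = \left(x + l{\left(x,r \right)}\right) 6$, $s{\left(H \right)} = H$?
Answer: $145 - \frac{246 \sqrt{105}}{5} \approx -359.15$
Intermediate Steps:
$l{\left(M,P \right)} = \frac{1}{2 P}$
$n{\left(r,x \right)} = \frac{3}{r} + 6 x$ ($n{\left(r,x \right)} = \left(x + \frac{1}{2 r}\right) 6 = \frac{3}{r} + 6 x$)
$D = - \frac{123}{5}$ ($D = \frac{3}{-5} + 6 \left(-4\right) = 3 \left(- \frac{1}{5}\right) - 24 = - \frac{3}{5} - 24 = - \frac{123}{5} \approx -24.6$)
$145 + D \sqrt{207 + 213} = 145 - \frac{123 \sqrt{207 + 213}}{5} = 145 - \frac{123 \sqrt{420}}{5} = 145 - \frac{123 \cdot 2 \sqrt{105}}{5} = 145 - \frac{246 \sqrt{105}}{5}$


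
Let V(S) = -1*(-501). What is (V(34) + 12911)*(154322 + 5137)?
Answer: 2138664108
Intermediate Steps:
V(S) = 501
(V(34) + 12911)*(154322 + 5137) = (501 + 12911)*(154322 + 5137) = 13412*159459 = 2138664108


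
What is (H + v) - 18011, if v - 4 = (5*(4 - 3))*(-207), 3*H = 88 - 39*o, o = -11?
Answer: -56609/3 ≈ -18870.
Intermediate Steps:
H = 517/3 (H = (88 - 39*(-11))/3 = (88 + 429)/3 = (⅓)*517 = 517/3 ≈ 172.33)
v = -1031 (v = 4 + (5*(4 - 3))*(-207) = 4 + (5*1)*(-207) = 4 + 5*(-207) = 4 - 1035 = -1031)
(H + v) - 18011 = (517/3 - 1031) - 18011 = -2576/3 - 18011 = -56609/3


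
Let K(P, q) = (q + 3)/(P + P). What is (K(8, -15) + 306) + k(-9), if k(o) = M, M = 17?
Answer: 1289/4 ≈ 322.25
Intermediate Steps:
k(o) = 17
K(P, q) = (3 + q)/(2*P) (K(P, q) = (3 + q)/((2*P)) = (3 + q)*(1/(2*P)) = (3 + q)/(2*P))
(K(8, -15) + 306) + k(-9) = ((½)*(3 - 15)/8 + 306) + 17 = ((½)*(⅛)*(-12) + 306) + 17 = (-¾ + 306) + 17 = 1221/4 + 17 = 1289/4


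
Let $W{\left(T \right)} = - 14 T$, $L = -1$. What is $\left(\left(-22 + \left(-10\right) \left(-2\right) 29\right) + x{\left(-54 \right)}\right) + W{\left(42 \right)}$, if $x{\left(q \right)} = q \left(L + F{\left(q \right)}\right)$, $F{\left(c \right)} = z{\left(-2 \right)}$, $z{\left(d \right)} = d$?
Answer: $132$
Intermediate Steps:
$F{\left(c \right)} = -2$
$x{\left(q \right)} = - 3 q$ ($x{\left(q \right)} = q \left(-1 - 2\right) = q \left(-3\right) = - 3 q$)
$\left(\left(-22 + \left(-10\right) \left(-2\right) 29\right) + x{\left(-54 \right)}\right) + W{\left(42 \right)} = \left(\left(-22 + \left(-10\right) \left(-2\right) 29\right) - -162\right) - 588 = \left(\left(-22 + 20 \cdot 29\right) + 162\right) - 588 = \left(\left(-22 + 580\right) + 162\right) - 588 = \left(558 + 162\right) - 588 = 720 - 588 = 132$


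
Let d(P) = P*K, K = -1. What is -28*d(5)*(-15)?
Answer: -2100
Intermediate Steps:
d(P) = -P (d(P) = P*(-1) = -P)
-28*d(5)*(-15) = -28*(-1*5)*(-15) = -28*(-5)*(-15) = -(-140)*(-15) = -1*2100 = -2100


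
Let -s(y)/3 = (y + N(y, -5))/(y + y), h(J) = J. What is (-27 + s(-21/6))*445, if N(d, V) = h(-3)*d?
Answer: -10680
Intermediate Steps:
N(d, V) = -3*d
s(y) = 3 (s(y) = -3*(y - 3*y)/(y + y) = -3*(-2*y)/(2*y) = -3*(-2*y)*1/(2*y) = -3*(-1) = 3)
(-27 + s(-21/6))*445 = (-27 + 3)*445 = -24*445 = -10680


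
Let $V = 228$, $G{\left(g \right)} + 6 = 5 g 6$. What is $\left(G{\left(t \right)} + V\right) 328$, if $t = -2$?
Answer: $53136$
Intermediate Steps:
$G{\left(g \right)} = -6 + 30 g$ ($G{\left(g \right)} = -6 + 5 g 6 = -6 + 30 g$)
$\left(G{\left(t \right)} + V\right) 328 = \left(\left(-6 + 30 \left(-2\right)\right) + 228\right) 328 = \left(\left(-6 - 60\right) + 228\right) 328 = \left(-66 + 228\right) 328 = 162 \cdot 328 = 53136$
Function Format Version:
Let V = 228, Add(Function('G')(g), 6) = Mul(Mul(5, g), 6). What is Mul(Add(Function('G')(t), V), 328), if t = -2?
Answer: 53136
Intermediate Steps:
Function('G')(g) = Add(-6, Mul(30, g)) (Function('G')(g) = Add(-6, Mul(Mul(5, g), 6)) = Add(-6, Mul(30, g)))
Mul(Add(Function('G')(t), V), 328) = Mul(Add(Add(-6, Mul(30, -2)), 228), 328) = Mul(Add(Add(-6, -60), 228), 328) = Mul(Add(-66, 228), 328) = Mul(162, 328) = 53136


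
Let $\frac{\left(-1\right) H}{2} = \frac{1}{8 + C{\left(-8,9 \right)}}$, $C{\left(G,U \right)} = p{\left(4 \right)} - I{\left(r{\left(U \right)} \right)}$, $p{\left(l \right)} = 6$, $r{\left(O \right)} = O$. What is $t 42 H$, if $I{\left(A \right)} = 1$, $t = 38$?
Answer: $- \frac{3192}{13} \approx -245.54$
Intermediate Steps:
$C{\left(G,U \right)} = 5$ ($C{\left(G,U \right)} = 6 - 1 = 5$)
$H = - \frac{2}{13}$ ($H = - \frac{2}{8 + 5} = - \frac{2}{13} \approx -0.15385$)
$t 42 H = 38 \cdot 42 \left(- \frac{2}{13}\right) = 1596 \left(- \frac{2}{13}\right) = - \frac{3192}{13}$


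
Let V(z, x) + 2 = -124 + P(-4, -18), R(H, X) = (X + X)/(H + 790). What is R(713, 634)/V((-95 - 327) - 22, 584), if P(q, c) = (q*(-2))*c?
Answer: -634/202905 ≈ -0.0031246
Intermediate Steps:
P(q, c) = -2*c*q (P(q, c) = (-2*q)*c = -2*c*q)
R(H, X) = 2*X/(790 + H) (R(H, X) = (2*X)/(790 + H) = 2*X/(790 + H))
V(z, x) = -270 (V(z, x) = -2 + (-124 - 2*(-18)*(-4)) = -2 + (-124 - 144) = -2 - 268 = -270)
R(713, 634)/V((-95 - 327) - 22, 584) = (2*634/(790 + 713))/(-270) = (2*634/1503)*(-1/270) = (2*634*(1/1503))*(-1/270) = (1268/1503)*(-1/270) = -634/202905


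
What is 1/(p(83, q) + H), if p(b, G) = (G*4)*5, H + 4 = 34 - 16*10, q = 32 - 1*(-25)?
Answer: 1/1010 ≈ 0.00099010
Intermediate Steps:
q = 57 (q = 32 + 25 = 57)
H = -130 (H = -4 + (34 - 16*10) = -4 + (34 - 160) = -4 - 126 = -130)
p(b, G) = 20*G (p(b, G) = (4*G)*5 = 20*G)
1/(p(83, q) + H) = 1/(20*57 - 130) = 1/(1140 - 130) = 1/1010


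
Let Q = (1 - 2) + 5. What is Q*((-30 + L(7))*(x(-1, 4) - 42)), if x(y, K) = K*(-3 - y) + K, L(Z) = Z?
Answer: 4232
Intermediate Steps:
x(y, K) = K + K*(-3 - y)
Q = 4 (Q = -1 + 5 = 4)
Q*((-30 + L(7))*(x(-1, 4) - 42)) = 4*((-30 + 7)*(-1*4*(2 - 1) - 42)) = 4*(-23*(-1*4*1 - 42)) = 4*(-23*(-4 - 42)) = 4*(-23*(-46)) = 4*1058 = 4232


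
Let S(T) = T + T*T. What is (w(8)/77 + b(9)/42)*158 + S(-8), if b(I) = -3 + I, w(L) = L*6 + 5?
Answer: 14424/77 ≈ 187.32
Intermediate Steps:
w(L) = 5 + 6*L (w(L) = 6*L + 5 = 5 + 6*L)
S(T) = T + T²
(w(8)/77 + b(9)/42)*158 + S(-8) = ((5 + 6*8)/77 + (-3 + 9)/42)*158 - 8*(1 - 8) = ((5 + 48)*(1/77) + 6*(1/42))*158 - 8*(-7) = (53*(1/77) + ⅐)*158 + 56 = (53/77 + ⅐)*158 + 56 = (64/77)*158 + 56 = 10112/77 + 56 = 14424/77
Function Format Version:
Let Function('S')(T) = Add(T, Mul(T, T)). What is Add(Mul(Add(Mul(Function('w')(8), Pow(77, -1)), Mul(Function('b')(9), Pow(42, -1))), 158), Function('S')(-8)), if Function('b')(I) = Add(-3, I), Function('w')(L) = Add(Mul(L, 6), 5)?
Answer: Rational(14424, 77) ≈ 187.32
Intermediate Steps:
Function('w')(L) = Add(5, Mul(6, L)) (Function('w')(L) = Add(Mul(6, L), 5) = Add(5, Mul(6, L)))
Function('S')(T) = Add(T, Pow(T, 2))
Add(Mul(Add(Mul(Function('w')(8), Pow(77, -1)), Mul(Function('b')(9), Pow(42, -1))), 158), Function('S')(-8)) = Add(Mul(Add(Mul(Add(5, Mul(6, 8)), Pow(77, -1)), Mul(Add(-3, 9), Pow(42, -1))), 158), Mul(-8, Add(1, -8))) = Add(Mul(Add(Mul(Add(5, 48), Rational(1, 77)), Mul(6, Rational(1, 42))), 158), Mul(-8, -7)) = Add(Mul(Add(Mul(53, Rational(1, 77)), Rational(1, 7)), 158), 56) = Add(Mul(Add(Rational(53, 77), Rational(1, 7)), 158), 56) = Add(Mul(Rational(64, 77), 158), 56) = Add(Rational(10112, 77), 56) = Rational(14424, 77)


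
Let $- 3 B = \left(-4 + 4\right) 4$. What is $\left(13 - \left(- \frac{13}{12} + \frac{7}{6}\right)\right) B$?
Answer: $0$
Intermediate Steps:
$B = 0$ ($B = - \frac{\left(-4 + 4\right) 4}{3} = - \frac{0 \cdot 4}{3} = \left(- \frac{1}{3}\right) 0 = 0$)
$\left(13 - \left(- \frac{13}{12} + \frac{7}{6}\right)\right) B = \left(13 - \left(- \frac{13}{12} + \frac{7}{6}\right)\right) 0 = \left(13 - \frac{1}{12}\right) 0 = \frac{155}{12} \cdot 0 = 0$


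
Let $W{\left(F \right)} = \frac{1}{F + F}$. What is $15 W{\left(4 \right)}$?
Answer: $\frac{15}{8} \approx 1.875$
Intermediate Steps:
$W{\left(F \right)} = \frac{1}{2 F}$
$15 W{\left(4 \right)} = 15 \frac{1}{2 \cdot 4} = 15 \cdot \frac{1}{2} \cdot \frac{1}{4} = 15 \cdot \frac{1}{8} = \frac{15}{8}$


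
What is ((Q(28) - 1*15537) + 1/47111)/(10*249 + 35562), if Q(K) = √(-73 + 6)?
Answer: -365981803/896333886 + I*√67/38052 ≈ -0.40831 + 0.00021511*I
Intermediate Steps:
Q(K) = I*√67 (Q(K) = √(-67) = I*√67)
((Q(28) - 1*15537) + 1/47111)/(10*249 + 35562) = ((I*√67 - 1*15537) + 1/47111)/(10*249 + 35562) = ((I*√67 - 15537) + 1/47111)/(2490 + 35562) = ((-15537 + I*√67) + 1/47111)/38052 = (-731963606/47111 + I*√67)*(1/38052) = -365981803/896333886 + I*√67/38052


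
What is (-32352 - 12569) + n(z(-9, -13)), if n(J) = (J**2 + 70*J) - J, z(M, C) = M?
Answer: -45461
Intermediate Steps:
n(J) = J**2 + 69*J
(-32352 - 12569) + n(z(-9, -13)) = (-32352 - 12569) - 9*(69 - 9) = -44921 - 9*60 = -44921 - 540 = -45461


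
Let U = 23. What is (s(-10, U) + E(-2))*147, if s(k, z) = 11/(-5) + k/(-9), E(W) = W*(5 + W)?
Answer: -15631/15 ≈ -1042.1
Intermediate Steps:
s(k, z) = -11/5 - k/9 (s(k, z) = 11*(-⅕) + k*(-⅑) = -11/5 - k/9)
(s(-10, U) + E(-2))*147 = ((-11/5 - ⅑*(-10)) - 2*(5 - 2))*147 = ((-11/5 + 10/9) - 2*3)*147 = (-49/45 - 6)*147 = -319/45*147 = -15631/15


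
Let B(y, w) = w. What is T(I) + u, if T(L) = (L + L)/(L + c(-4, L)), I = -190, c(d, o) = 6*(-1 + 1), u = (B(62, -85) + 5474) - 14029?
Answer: -8638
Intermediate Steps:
u = -8640 (u = (-85 + 5474) - 14029 = 5389 - 14029 = -8640)
c(d, o) = 0 (c(d, o) = 6*0 = 0)
T(L) = 2 (T(L) = (L + L)/(L + 0) = (2*L)/L = 2)
T(I) + u = 2 - 8640 = -8638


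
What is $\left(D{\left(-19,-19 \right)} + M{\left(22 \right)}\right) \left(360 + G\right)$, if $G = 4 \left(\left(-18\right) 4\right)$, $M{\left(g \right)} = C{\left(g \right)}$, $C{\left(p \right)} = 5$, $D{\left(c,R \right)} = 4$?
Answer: $648$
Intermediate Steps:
$M{\left(g \right)} = 5$
$G = -288$ ($G = 4 \left(-72\right) = -288$)
$\left(D{\left(-19,-19 \right)} + M{\left(22 \right)}\right) \left(360 + G\right) = \left(4 + 5\right) \left(360 - 288\right) = 9 \cdot 72 = 648$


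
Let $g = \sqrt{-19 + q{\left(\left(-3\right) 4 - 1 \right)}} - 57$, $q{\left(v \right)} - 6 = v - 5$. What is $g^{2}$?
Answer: $\left(57 - i \sqrt{31}\right)^{2} \approx 3218.0 - 634.73 i$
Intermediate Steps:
$q{\left(v \right)} = 1 + v$ ($q{\left(v \right)} = 6 + \left(v - 5\right) = 6 + \left(-5 + v\right) = 1 + v$)
$g = -57 + i \sqrt{31}$ ($g = \sqrt{-19 + \left(1 - 13\right)} - 57 = \sqrt{-19 - 12} - 57 = \sqrt{-31} - 57 = i \sqrt{31} - 57 = -57 + i \sqrt{31} \approx -57.0 + 5.5678 i$)
$g^{2} = \left(-57 + i \sqrt{31}\right)^{2}$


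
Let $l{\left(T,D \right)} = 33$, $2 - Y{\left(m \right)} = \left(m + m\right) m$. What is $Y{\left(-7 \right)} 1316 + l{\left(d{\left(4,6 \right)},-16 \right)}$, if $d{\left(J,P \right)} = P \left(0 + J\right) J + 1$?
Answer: $-126303$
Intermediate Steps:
$Y{\left(m \right)} = 2 - 2 m^{2}$ ($Y{\left(m \right)} = 2 - \left(m + m\right) m = 2 - 2 m m = 2 - 2 m^{2}$)
$d{\left(J,P \right)} = 1 + P J^{2}$ ($d{\left(J,P \right)} = P J J + 1 = J P J + 1 = P J^{2} + 1 = 1 + P J^{2}$)
$Y{\left(-7 \right)} 1316 + l{\left(d{\left(4,6 \right)},-16 \right)} = \left(2 - 2 \left(-7\right)^{2}\right) 1316 + 33 = \left(2 - 98\right) 1316 + 33 = \left(-96\right) 1316 + 33 = -126336 + 33 = -126303$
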